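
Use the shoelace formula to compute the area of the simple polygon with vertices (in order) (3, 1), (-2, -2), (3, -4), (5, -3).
Area = 35/2

Shoelace formula: Area = (1/2) |Σ_i (x_i · y_{i+1} − x_{i+1} · y_i)| (indices mod n). Compute each cross term:
  (3)(-2) − (-2)(1) = -4
  (-2)(-4) − (3)(-2) = 14
  (3)(-3) − (5)(-4) = 11
  (5)(1) − (3)(-3) = 14
Sum = 35, so (signed) Area = 35/2 = 35/2, |Area| = 35/2.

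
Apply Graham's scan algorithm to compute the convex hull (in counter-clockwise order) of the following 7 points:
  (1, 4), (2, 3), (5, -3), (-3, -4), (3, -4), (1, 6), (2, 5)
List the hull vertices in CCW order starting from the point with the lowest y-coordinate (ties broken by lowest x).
Hull (CCW) = [(-3, -4), (3, -4), (5, -3), (2, 5), (1, 6)]

Graham scan procedure:
  1. Find the pivot p₀ = point with lowest y (tie → lowest x): (-3, -4).
  2. Sort the remaining points by polar angle around p₀.
  3. Walk through sorted points, maintaining a stack; pop the top while the last three entries make a non-left turn (cross product ≤ 0).
  4. Final stack is the convex hull in CCW order: (-3, -4), (3, -4), (5, -3), (2, 5), (1, 6).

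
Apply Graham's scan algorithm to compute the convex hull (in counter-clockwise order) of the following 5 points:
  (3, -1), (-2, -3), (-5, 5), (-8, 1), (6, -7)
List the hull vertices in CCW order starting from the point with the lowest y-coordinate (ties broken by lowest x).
Hull (CCW) = [(6, -7), (3, -1), (-5, 5), (-8, 1), (-2, -3)]

Graham scan procedure:
  1. Find the pivot p₀ = point with lowest y (tie → lowest x): (6, -7).
  2. Sort the remaining points by polar angle around p₀.
  3. Walk through sorted points, maintaining a stack; pop the top while the last three entries make a non-left turn (cross product ≤ 0).
  4. Final stack is the convex hull in CCW order: (6, -7), (3, -1), (-5, 5), (-8, 1), (-2, -3).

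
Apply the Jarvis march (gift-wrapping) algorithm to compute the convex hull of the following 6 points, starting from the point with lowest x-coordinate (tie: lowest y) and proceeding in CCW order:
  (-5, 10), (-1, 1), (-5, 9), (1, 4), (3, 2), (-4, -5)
Hull (CCW) = [(-5, 9), (-4, -5), (3, 2), (-5, 10)]

Jarvis march: at each step, from the current hull vertex p, select the next vertex q as the point such that every other point lies strictly to the left of (or on) the directed line p → q. (Equivalently: for every other point r, the cross product (q − p) × (r − p) ≥ 0.)
Starting point (lowest x, tie lowest y): (-5, 9). Wrap until returning to start. Resulting hull: (-5, 9), (-4, -5), (3, 2), (-5, 10).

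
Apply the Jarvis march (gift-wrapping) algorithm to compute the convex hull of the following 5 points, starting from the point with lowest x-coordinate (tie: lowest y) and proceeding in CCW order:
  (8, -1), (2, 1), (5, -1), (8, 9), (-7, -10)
Hull (CCW) = [(-7, -10), (8, -1), (8, 9)]

Jarvis march: at each step, from the current hull vertex p, select the next vertex q as the point such that every other point lies strictly to the left of (or on) the directed line p → q. (Equivalently: for every other point r, the cross product (q − p) × (r − p) ≥ 0.)
Starting point (lowest x, tie lowest y): (-7, -10). Wrap until returning to start. Resulting hull: (-7, -10), (8, -1), (8, 9).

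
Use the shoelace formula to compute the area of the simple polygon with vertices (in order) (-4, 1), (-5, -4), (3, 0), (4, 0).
Area = 37/2

Shoelace formula: Area = (1/2) |Σ_i (x_i · y_{i+1} − x_{i+1} · y_i)| (indices mod n). Compute each cross term:
  (-4)(-4) − (-5)(1) = 21
  (-5)(0) − (3)(-4) = 12
  (3)(0) − (4)(0) = 0
  (4)(1) − (-4)(0) = 4
Sum = 37, so (signed) Area = 37/2 = 37/2, |Area| = 37/2.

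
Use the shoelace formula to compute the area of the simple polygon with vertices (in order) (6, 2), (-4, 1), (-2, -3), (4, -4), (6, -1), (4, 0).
Area = 40

Shoelace formula: Area = (1/2) |Σ_i (x_i · y_{i+1} − x_{i+1} · y_i)| (indices mod n). Compute each cross term:
  (6)(1) − (-4)(2) = 14
  (-4)(-3) − (-2)(1) = 14
  (-2)(-4) − (4)(-3) = 20
  (4)(-1) − (6)(-4) = 20
  (6)(0) − (4)(-1) = 4
  (4)(2) − (6)(0) = 8
Sum = 80, so (signed) Area = 80/2 = 40, |Area| = 40.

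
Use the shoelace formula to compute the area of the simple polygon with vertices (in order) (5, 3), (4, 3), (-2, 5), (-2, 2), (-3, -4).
Area = 30

Shoelace formula: Area = (1/2) |Σ_i (x_i · y_{i+1} − x_{i+1} · y_i)| (indices mod n). Compute each cross term:
  (5)(3) − (4)(3) = 3
  (4)(5) − (-2)(3) = 26
  (-2)(2) − (-2)(5) = 6
  (-2)(-4) − (-3)(2) = 14
  (-3)(3) − (5)(-4) = 11
Sum = 60, so (signed) Area = 60/2 = 30, |Area| = 30.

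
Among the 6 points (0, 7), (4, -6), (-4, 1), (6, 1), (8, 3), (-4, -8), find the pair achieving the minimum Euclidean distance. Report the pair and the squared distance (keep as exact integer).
Pair = ((6, 1), (8, 3)); squared distance = 8

Compute all C(6, 2) = 15 pairwise squared distances (x_i − x_j)² + (y_i − y_j)². The minimum is 8, attained by the pair ((6, 1), (8, 3)).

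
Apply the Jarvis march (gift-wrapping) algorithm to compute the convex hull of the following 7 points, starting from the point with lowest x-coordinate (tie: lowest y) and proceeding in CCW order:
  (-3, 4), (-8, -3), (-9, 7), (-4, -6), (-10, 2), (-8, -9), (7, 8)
Hull (CCW) = [(-10, 2), (-8, -9), (-4, -6), (7, 8), (-9, 7)]

Jarvis march: at each step, from the current hull vertex p, select the next vertex q as the point such that every other point lies strictly to the left of (or on) the directed line p → q. (Equivalently: for every other point r, the cross product (q − p) × (r − p) ≥ 0.)
Starting point (lowest x, tie lowest y): (-10, 2). Wrap until returning to start. Resulting hull: (-10, 2), (-8, -9), (-4, -6), (7, 8), (-9, 7).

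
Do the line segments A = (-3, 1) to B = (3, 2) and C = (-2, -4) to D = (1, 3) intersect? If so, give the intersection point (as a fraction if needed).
Yes; intersection at (5/13, 61/39) (t = 22/39 on AB, s = 31/39 on CD)

Parametrize AB as A + t(B − A) = (-3 + 6 t, 1 + 1 t) and CD as C + s(D − C) = (-2 + 3 s, -4 + 7 s). Solve the linear system for (t, s). Determinant = -39 ≠ 0, so a unique intersection of the containing lines exists. Solution: t = 22/39, s = 31/39 — both in [0, 1], so the segments cross. Intersection point: (5/13, 61/39).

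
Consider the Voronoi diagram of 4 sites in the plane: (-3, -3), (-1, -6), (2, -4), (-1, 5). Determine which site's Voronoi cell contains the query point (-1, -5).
Nearest site = (-1, -6)

The Voronoi cell of site s contains exactly those query points closer to s than to any other site. Compute squared distances from q = (-1, -5) to each site:
  (-1 − -1)² + (-6 − -5)² = 1
  (-3 − -1)² + (-3 − -5)² = 8
  (2 − -1)² + (-4 − -5)² = 10
  (-1 − -1)² + (5 − -5)² = 100
Minimum is attained by (-1, -6), so q lies in its Voronoi cell.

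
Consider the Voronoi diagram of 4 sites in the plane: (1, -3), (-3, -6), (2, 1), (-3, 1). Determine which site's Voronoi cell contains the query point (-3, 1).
Nearest site = (-3, 1)

The Voronoi cell of site s contains exactly those query points closer to s than to any other site. Compute squared distances from q = (-3, 1) to each site:
  (-3 − -3)² + (1 − 1)² = 0
  (2 − -3)² + (1 − 1)² = 25
  (1 − -3)² + (-3 − 1)² = 32
  (-3 − -3)² + (-6 − 1)² = 49
Minimum is attained by (-3, 1), so q lies in its Voronoi cell.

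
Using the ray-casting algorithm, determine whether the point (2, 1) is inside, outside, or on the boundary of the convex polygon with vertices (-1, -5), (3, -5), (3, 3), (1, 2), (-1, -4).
The point (2, 1) lies strictly inside the polygon

Cast a horizontal ray to the right from the query point and count how many polygon edges it crosses (each edge strictly once or zero times, handled with the usual half-open convention). 
Parity of crossings → odd ⇒ inside.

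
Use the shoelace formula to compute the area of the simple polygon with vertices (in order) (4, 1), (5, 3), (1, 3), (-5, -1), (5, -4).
Area = 79/2

Shoelace formula: Area = (1/2) |Σ_i (x_i · y_{i+1} − x_{i+1} · y_i)| (indices mod n). Compute each cross term:
  (4)(3) − (5)(1) = 7
  (5)(3) − (1)(3) = 12
  (1)(-1) − (-5)(3) = 14
  (-5)(-4) − (5)(-1) = 25
  (5)(1) − (4)(-4) = 21
Sum = 79, so (signed) Area = 79/2 = 79/2, |Area| = 79/2.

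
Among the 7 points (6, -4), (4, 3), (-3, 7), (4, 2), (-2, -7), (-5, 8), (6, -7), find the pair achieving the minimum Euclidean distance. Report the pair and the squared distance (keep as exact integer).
Pair = ((4, 3), (4, 2)); squared distance = 1

Compute all C(7, 2) = 21 pairwise squared distances (x_i − x_j)² + (y_i − y_j)². The minimum is 1, attained by the pair ((4, 3), (4, 2)).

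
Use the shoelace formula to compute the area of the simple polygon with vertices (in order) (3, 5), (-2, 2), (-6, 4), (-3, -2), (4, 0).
Area = 36

Shoelace formula: Area = (1/2) |Σ_i (x_i · y_{i+1} − x_{i+1} · y_i)| (indices mod n). Compute each cross term:
  (3)(2) − (-2)(5) = 16
  (-2)(4) − (-6)(2) = 4
  (-6)(-2) − (-3)(4) = 24
  (-3)(0) − (4)(-2) = 8
  (4)(5) − (3)(0) = 20
Sum = 72, so (signed) Area = 72/2 = 36, |Area| = 36.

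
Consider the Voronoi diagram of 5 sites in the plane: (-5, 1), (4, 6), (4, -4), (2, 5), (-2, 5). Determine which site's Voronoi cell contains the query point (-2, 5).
Nearest site = (-2, 5)

The Voronoi cell of site s contains exactly those query points closer to s than to any other site. Compute squared distances from q = (-2, 5) to each site:
  (-2 − -2)² + (5 − 5)² = 0
  (2 − -2)² + (5 − 5)² = 16
  (-5 − -2)² + (1 − 5)² = 25
  (4 − -2)² + (6 − 5)² = 37
  (4 − -2)² + (-4 − 5)² = 117
Minimum is attained by (-2, 5), so q lies in its Voronoi cell.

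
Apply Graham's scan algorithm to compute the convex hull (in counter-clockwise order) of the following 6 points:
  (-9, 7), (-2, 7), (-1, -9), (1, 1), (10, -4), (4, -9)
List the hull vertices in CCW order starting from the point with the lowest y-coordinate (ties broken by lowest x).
Hull (CCW) = [(-1, -9), (4, -9), (10, -4), (-2, 7), (-9, 7)]

Graham scan procedure:
  1. Find the pivot p₀ = point with lowest y (tie → lowest x): (-1, -9).
  2. Sort the remaining points by polar angle around p₀.
  3. Walk through sorted points, maintaining a stack; pop the top while the last three entries make a non-left turn (cross product ≤ 0).
  4. Final stack is the convex hull in CCW order: (-1, -9), (4, -9), (10, -4), (-2, 7), (-9, 7).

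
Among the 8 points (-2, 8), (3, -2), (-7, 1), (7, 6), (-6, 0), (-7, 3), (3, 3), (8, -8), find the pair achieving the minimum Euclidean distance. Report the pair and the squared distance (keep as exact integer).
Pair = ((-7, 1), (-6, 0)); squared distance = 2

Compute all C(8, 2) = 28 pairwise squared distances (x_i − x_j)² + (y_i − y_j)². The minimum is 2, attained by the pair ((-7, 1), (-6, 0)).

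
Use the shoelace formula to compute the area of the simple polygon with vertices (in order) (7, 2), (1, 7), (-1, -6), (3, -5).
Area = 56

Shoelace formula: Area = (1/2) |Σ_i (x_i · y_{i+1} − x_{i+1} · y_i)| (indices mod n). Compute each cross term:
  (7)(7) − (1)(2) = 47
  (1)(-6) − (-1)(7) = 1
  (-1)(-5) − (3)(-6) = 23
  (3)(2) − (7)(-5) = 41
Sum = 112, so (signed) Area = 112/2 = 56, |Area| = 56.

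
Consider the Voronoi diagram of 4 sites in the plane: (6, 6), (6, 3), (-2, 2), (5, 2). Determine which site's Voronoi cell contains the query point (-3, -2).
Nearest site = (-2, 2)

The Voronoi cell of site s contains exactly those query points closer to s than to any other site. Compute squared distances from q = (-3, -2) to each site:
  (-2 − -3)² + (2 − -2)² = 17
  (5 − -3)² + (2 − -2)² = 80
  (6 − -3)² + (3 − -2)² = 106
  (6 − -3)² + (6 − -2)² = 145
Minimum is attained by (-2, 2), so q lies in its Voronoi cell.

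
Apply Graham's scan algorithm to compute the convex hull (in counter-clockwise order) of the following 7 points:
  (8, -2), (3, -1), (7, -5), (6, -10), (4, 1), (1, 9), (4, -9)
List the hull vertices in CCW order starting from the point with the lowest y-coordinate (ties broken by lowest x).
Hull (CCW) = [(6, -10), (8, -2), (1, 9), (4, -9)]

Graham scan procedure:
  1. Find the pivot p₀ = point with lowest y (tie → lowest x): (6, -10).
  2. Sort the remaining points by polar angle around p₀.
  3. Walk through sorted points, maintaining a stack; pop the top while the last three entries make a non-left turn (cross product ≤ 0).
  4. Final stack is the convex hull in CCW order: (6, -10), (8, -2), (1, 9), (4, -9).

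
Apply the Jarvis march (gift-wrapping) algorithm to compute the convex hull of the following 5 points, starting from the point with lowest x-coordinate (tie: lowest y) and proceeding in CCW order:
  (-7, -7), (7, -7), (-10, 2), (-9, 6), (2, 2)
Hull (CCW) = [(-10, 2), (-7, -7), (7, -7), (2, 2), (-9, 6)]

Jarvis march: at each step, from the current hull vertex p, select the next vertex q as the point such that every other point lies strictly to the left of (or on) the directed line p → q. (Equivalently: for every other point r, the cross product (q − p) × (r − p) ≥ 0.)
Starting point (lowest x, tie lowest y): (-10, 2). Wrap until returning to start. Resulting hull: (-10, 2), (-7, -7), (7, -7), (2, 2), (-9, 6).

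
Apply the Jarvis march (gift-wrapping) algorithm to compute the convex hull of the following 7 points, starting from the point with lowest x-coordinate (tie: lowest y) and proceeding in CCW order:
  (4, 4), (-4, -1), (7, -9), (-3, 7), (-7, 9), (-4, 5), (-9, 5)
Hull (CCW) = [(-9, 5), (-4, -1), (7, -9), (4, 4), (-7, 9)]

Jarvis march: at each step, from the current hull vertex p, select the next vertex q as the point such that every other point lies strictly to the left of (or on) the directed line p → q. (Equivalently: for every other point r, the cross product (q − p) × (r − p) ≥ 0.)
Starting point (lowest x, tie lowest y): (-9, 5). Wrap until returning to start. Resulting hull: (-9, 5), (-4, -1), (7, -9), (4, 4), (-7, 9).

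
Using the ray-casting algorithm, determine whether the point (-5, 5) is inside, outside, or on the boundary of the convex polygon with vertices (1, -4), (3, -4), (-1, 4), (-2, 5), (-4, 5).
The point (-5, 5) lies strictly outside the polygon

Cast a horizontal ray to the right from the query point and count how many polygon edges it crosses (each edge strictly once or zero times, handled with the usual half-open convention). 
Parity of crossings → even ⇒ outside.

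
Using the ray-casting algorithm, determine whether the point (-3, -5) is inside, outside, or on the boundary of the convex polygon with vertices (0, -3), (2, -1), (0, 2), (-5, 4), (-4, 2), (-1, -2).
The point (-3, -5) lies strictly outside the polygon

Cast a horizontal ray to the right from the query point and count how many polygon edges it crosses (each edge strictly once or zero times, handled with the usual half-open convention). 
Parity of crossings → even ⇒ outside.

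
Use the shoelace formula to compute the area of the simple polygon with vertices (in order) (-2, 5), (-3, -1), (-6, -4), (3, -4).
Area = 33

Shoelace formula: Area = (1/2) |Σ_i (x_i · y_{i+1} − x_{i+1} · y_i)| (indices mod n). Compute each cross term:
  (-2)(-1) − (-3)(5) = 17
  (-3)(-4) − (-6)(-1) = 6
  (-6)(-4) − (3)(-4) = 36
  (3)(5) − (-2)(-4) = 7
Sum = 66, so (signed) Area = 66/2 = 33, |Area| = 33.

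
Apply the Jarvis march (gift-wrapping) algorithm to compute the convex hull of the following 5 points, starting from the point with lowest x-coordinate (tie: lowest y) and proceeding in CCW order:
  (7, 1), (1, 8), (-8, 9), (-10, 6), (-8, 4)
Hull (CCW) = [(-10, 6), (-8, 4), (7, 1), (1, 8), (-8, 9)]

Jarvis march: at each step, from the current hull vertex p, select the next vertex q as the point such that every other point lies strictly to the left of (or on) the directed line p → q. (Equivalently: for every other point r, the cross product (q − p) × (r − p) ≥ 0.)
Starting point (lowest x, tie lowest y): (-10, 6). Wrap until returning to start. Resulting hull: (-10, 6), (-8, 4), (7, 1), (1, 8), (-8, 9).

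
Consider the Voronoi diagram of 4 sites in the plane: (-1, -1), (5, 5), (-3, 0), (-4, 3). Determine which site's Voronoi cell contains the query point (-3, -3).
Nearest site = (-1, -1)

The Voronoi cell of site s contains exactly those query points closer to s than to any other site. Compute squared distances from q = (-3, -3) to each site:
  (-1 − -3)² + (-1 − -3)² = 8
  (-3 − -3)² + (0 − -3)² = 9
  (-4 − -3)² + (3 − -3)² = 37
  (5 − -3)² + (5 − -3)² = 128
Minimum is attained by (-1, -1), so q lies in its Voronoi cell.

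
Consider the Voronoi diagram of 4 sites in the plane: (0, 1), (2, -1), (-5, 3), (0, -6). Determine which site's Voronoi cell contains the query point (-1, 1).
Nearest site = (0, 1)

The Voronoi cell of site s contains exactly those query points closer to s than to any other site. Compute squared distances from q = (-1, 1) to each site:
  (0 − -1)² + (1 − 1)² = 1
  (2 − -1)² + (-1 − 1)² = 13
  (-5 − -1)² + (3 − 1)² = 20
  (0 − -1)² + (-6 − 1)² = 50
Minimum is attained by (0, 1), so q lies in its Voronoi cell.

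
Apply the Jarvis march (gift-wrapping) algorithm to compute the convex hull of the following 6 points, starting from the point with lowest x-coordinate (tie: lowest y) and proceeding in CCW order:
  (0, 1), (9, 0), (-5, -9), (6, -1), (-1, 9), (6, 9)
Hull (CCW) = [(-5, -9), (9, 0), (6, 9), (-1, 9)]

Jarvis march: at each step, from the current hull vertex p, select the next vertex q as the point such that every other point lies strictly to the left of (or on) the directed line p → q. (Equivalently: for every other point r, the cross product (q − p) × (r − p) ≥ 0.)
Starting point (lowest x, tie lowest y): (-5, -9). Wrap until returning to start. Resulting hull: (-5, -9), (9, 0), (6, 9), (-1, 9).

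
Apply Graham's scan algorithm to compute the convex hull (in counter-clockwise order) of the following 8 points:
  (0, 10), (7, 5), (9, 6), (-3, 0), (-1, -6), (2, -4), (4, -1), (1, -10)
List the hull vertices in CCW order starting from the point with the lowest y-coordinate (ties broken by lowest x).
Hull (CCW) = [(1, -10), (9, 6), (0, 10), (-3, 0), (-1, -6)]

Graham scan procedure:
  1. Find the pivot p₀ = point with lowest y (tie → lowest x): (1, -10).
  2. Sort the remaining points by polar angle around p₀.
  3. Walk through sorted points, maintaining a stack; pop the top while the last three entries make a non-left turn (cross product ≤ 0).
  4. Final stack is the convex hull in CCW order: (1, -10), (9, 6), (0, 10), (-3, 0), (-1, -6).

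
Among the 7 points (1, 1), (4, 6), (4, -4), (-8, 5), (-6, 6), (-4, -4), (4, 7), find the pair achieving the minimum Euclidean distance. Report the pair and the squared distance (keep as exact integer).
Pair = ((4, 6), (4, 7)); squared distance = 1

Compute all C(7, 2) = 21 pairwise squared distances (x_i − x_j)² + (y_i − y_j)². The minimum is 1, attained by the pair ((4, 6), (4, 7)).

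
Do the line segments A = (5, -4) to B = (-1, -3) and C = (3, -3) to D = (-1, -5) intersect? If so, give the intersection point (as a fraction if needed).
Yes; intersection at (2, -7/2) (t = 1/2 on AB, s = 1/4 on CD)

Parametrize AB as A + t(B − A) = (5 + -6 t, -4 + 1 t) and CD as C + s(D − C) = (3 + -4 s, -3 + -2 s). Solve the linear system for (t, s). Determinant = -16 ≠ 0, so a unique intersection of the containing lines exists. Solution: t = 1/2, s = 1/4 — both in [0, 1], so the segments cross. Intersection point: (2, -7/2).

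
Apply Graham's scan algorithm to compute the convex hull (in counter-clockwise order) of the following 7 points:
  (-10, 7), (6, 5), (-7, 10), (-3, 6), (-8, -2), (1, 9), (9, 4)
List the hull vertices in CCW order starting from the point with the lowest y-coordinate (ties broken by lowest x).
Hull (CCW) = [(-8, -2), (9, 4), (1, 9), (-7, 10), (-10, 7)]

Graham scan procedure:
  1. Find the pivot p₀ = point with lowest y (tie → lowest x): (-8, -2).
  2. Sort the remaining points by polar angle around p₀.
  3. Walk through sorted points, maintaining a stack; pop the top while the last three entries make a non-left turn (cross product ≤ 0).
  4. Final stack is the convex hull in CCW order: (-8, -2), (9, 4), (1, 9), (-7, 10), (-10, 7).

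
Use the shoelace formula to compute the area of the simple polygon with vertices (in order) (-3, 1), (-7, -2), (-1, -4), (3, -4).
Area = 23

Shoelace formula: Area = (1/2) |Σ_i (x_i · y_{i+1} − x_{i+1} · y_i)| (indices mod n). Compute each cross term:
  (-3)(-2) − (-7)(1) = 13
  (-7)(-4) − (-1)(-2) = 26
  (-1)(-4) − (3)(-4) = 16
  (3)(1) − (-3)(-4) = -9
Sum = 46, so (signed) Area = 46/2 = 23, |Area| = 23.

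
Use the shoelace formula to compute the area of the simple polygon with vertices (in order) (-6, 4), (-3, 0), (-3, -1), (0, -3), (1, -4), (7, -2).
Area = 69/2

Shoelace formula: Area = (1/2) |Σ_i (x_i · y_{i+1} − x_{i+1} · y_i)| (indices mod n). Compute each cross term:
  (-6)(0) − (-3)(4) = 12
  (-3)(-1) − (-3)(0) = 3
  (-3)(-3) − (0)(-1) = 9
  (0)(-4) − (1)(-3) = 3
  (1)(-2) − (7)(-4) = 26
  (7)(4) − (-6)(-2) = 16
Sum = 69, so (signed) Area = 69/2 = 69/2, |Area| = 69/2.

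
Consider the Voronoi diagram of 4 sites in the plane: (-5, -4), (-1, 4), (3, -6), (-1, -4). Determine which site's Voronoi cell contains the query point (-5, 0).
Nearest site = (-5, -4)

The Voronoi cell of site s contains exactly those query points closer to s than to any other site. Compute squared distances from q = (-5, 0) to each site:
  (-5 − -5)² + (-4 − 0)² = 16
  (-1 − -5)² + (-4 − 0)² = 32
  (-1 − -5)² + (4 − 0)² = 32
  (3 − -5)² + (-6 − 0)² = 100
Minimum is attained by (-5, -4), so q lies in its Voronoi cell.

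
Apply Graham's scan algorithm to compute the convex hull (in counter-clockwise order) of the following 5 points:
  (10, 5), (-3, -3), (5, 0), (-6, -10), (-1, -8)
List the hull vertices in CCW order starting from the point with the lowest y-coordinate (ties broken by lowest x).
Hull (CCW) = [(-6, -10), (-1, -8), (10, 5), (-3, -3)]

Graham scan procedure:
  1. Find the pivot p₀ = point with lowest y (tie → lowest x): (-6, -10).
  2. Sort the remaining points by polar angle around p₀.
  3. Walk through sorted points, maintaining a stack; pop the top while the last three entries make a non-left turn (cross product ≤ 0).
  4. Final stack is the convex hull in CCW order: (-6, -10), (-1, -8), (10, 5), (-3, -3).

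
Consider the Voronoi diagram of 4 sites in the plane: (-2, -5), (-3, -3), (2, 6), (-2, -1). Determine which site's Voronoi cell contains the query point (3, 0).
Nearest site = (-2, -1)

The Voronoi cell of site s contains exactly those query points closer to s than to any other site. Compute squared distances from q = (3, 0) to each site:
  (-2 − 3)² + (-1 − 0)² = 26
  (2 − 3)² + (6 − 0)² = 37
  (-3 − 3)² + (-3 − 0)² = 45
  (-2 − 3)² + (-5 − 0)² = 50
Minimum is attained by (-2, -1), so q lies in its Voronoi cell.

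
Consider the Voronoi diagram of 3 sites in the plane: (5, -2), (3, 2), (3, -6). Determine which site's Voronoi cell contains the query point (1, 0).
Nearest site = (3, 2)

The Voronoi cell of site s contains exactly those query points closer to s than to any other site. Compute squared distances from q = (1, 0) to each site:
  (3 − 1)² + (2 − 0)² = 8
  (5 − 1)² + (-2 − 0)² = 20
  (3 − 1)² + (-6 − 0)² = 40
Minimum is attained by (3, 2), so q lies in its Voronoi cell.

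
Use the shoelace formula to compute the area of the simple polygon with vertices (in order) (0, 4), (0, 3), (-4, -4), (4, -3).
Area = 28

Shoelace formula: Area = (1/2) |Σ_i (x_i · y_{i+1} − x_{i+1} · y_i)| (indices mod n). Compute each cross term:
  (0)(3) − (0)(4) = 0
  (0)(-4) − (-4)(3) = 12
  (-4)(-3) − (4)(-4) = 28
  (4)(4) − (0)(-3) = 16
Sum = 56, so (signed) Area = 56/2 = 28, |Area| = 28.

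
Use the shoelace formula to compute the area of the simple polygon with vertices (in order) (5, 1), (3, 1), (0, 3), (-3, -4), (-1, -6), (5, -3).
Area = 87/2

Shoelace formula: Area = (1/2) |Σ_i (x_i · y_{i+1} − x_{i+1} · y_i)| (indices mod n). Compute each cross term:
  (5)(1) − (3)(1) = 2
  (3)(3) − (0)(1) = 9
  (0)(-4) − (-3)(3) = 9
  (-3)(-6) − (-1)(-4) = 14
  (-1)(-3) − (5)(-6) = 33
  (5)(1) − (5)(-3) = 20
Sum = 87, so (signed) Area = 87/2 = 87/2, |Area| = 87/2.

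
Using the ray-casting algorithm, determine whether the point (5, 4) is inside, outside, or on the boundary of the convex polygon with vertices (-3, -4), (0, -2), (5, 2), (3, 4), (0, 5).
The point (5, 4) lies strictly outside the polygon

Cast a horizontal ray to the right from the query point and count how many polygon edges it crosses (each edge strictly once or zero times, handled with the usual half-open convention). 
Parity of crossings → even ⇒ outside.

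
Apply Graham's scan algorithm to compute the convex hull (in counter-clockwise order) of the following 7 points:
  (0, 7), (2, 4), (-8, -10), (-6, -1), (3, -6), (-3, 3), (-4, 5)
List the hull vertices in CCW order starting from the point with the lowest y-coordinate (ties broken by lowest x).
Hull (CCW) = [(-8, -10), (3, -6), (2, 4), (0, 7), (-4, 5), (-6, -1)]

Graham scan procedure:
  1. Find the pivot p₀ = point with lowest y (tie → lowest x): (-8, -10).
  2. Sort the remaining points by polar angle around p₀.
  3. Walk through sorted points, maintaining a stack; pop the top while the last three entries make a non-left turn (cross product ≤ 0).
  4. Final stack is the convex hull in CCW order: (-8, -10), (3, -6), (2, 4), (0, 7), (-4, 5), (-6, -1).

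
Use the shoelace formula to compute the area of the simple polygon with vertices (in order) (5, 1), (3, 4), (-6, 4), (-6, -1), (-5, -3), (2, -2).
Area = 62

Shoelace formula: Area = (1/2) |Σ_i (x_i · y_{i+1} − x_{i+1} · y_i)| (indices mod n). Compute each cross term:
  (5)(4) − (3)(1) = 17
  (3)(4) − (-6)(4) = 36
  (-6)(-1) − (-6)(4) = 30
  (-6)(-3) − (-5)(-1) = 13
  (-5)(-2) − (2)(-3) = 16
  (2)(1) − (5)(-2) = 12
Sum = 124, so (signed) Area = 124/2 = 62, |Area| = 62.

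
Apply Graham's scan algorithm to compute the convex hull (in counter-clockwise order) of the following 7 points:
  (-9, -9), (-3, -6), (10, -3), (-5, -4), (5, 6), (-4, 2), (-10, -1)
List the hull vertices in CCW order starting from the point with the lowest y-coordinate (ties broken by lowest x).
Hull (CCW) = [(-9, -9), (10, -3), (5, 6), (-4, 2), (-10, -1)]

Graham scan procedure:
  1. Find the pivot p₀ = point with lowest y (tie → lowest x): (-9, -9).
  2. Sort the remaining points by polar angle around p₀.
  3. Walk through sorted points, maintaining a stack; pop the top while the last three entries make a non-left turn (cross product ≤ 0).
  4. Final stack is the convex hull in CCW order: (-9, -9), (10, -3), (5, 6), (-4, 2), (-10, -1).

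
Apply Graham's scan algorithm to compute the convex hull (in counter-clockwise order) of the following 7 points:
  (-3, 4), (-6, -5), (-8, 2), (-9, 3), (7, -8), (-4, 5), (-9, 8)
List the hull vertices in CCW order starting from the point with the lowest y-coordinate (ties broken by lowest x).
Hull (CCW) = [(7, -8), (-3, 4), (-4, 5), (-9, 8), (-9, 3), (-6, -5)]

Graham scan procedure:
  1. Find the pivot p₀ = point with lowest y (tie → lowest x): (7, -8).
  2. Sort the remaining points by polar angle around p₀.
  3. Walk through sorted points, maintaining a stack; pop the top while the last three entries make a non-left turn (cross product ≤ 0).
  4. Final stack is the convex hull in CCW order: (7, -8), (-3, 4), (-4, 5), (-9, 8), (-9, 3), (-6, -5).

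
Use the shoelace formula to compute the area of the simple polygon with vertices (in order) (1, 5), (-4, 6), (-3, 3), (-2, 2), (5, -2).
Area = 53/2

Shoelace formula: Area = (1/2) |Σ_i (x_i · y_{i+1} − x_{i+1} · y_i)| (indices mod n). Compute each cross term:
  (1)(6) − (-4)(5) = 26
  (-4)(3) − (-3)(6) = 6
  (-3)(2) − (-2)(3) = 0
  (-2)(-2) − (5)(2) = -6
  (5)(5) − (1)(-2) = 27
Sum = 53, so (signed) Area = 53/2 = 53/2, |Area| = 53/2.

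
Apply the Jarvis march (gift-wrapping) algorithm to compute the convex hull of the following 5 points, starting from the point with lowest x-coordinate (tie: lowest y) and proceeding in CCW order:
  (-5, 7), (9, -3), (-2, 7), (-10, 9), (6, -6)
Hull (CCW) = [(-10, 9), (6, -6), (9, -3), (-2, 7)]

Jarvis march: at each step, from the current hull vertex p, select the next vertex q as the point such that every other point lies strictly to the left of (or on) the directed line p → q. (Equivalently: for every other point r, the cross product (q − p) × (r − p) ≥ 0.)
Starting point (lowest x, tie lowest y): (-10, 9). Wrap until returning to start. Resulting hull: (-10, 9), (6, -6), (9, -3), (-2, 7).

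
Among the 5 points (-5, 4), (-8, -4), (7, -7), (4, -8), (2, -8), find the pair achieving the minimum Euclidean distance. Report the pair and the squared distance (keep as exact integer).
Pair = ((4, -8), (2, -8)); squared distance = 4

Compute all C(5, 2) = 10 pairwise squared distances (x_i − x_j)² + (y_i − y_j)². The minimum is 4, attained by the pair ((4, -8), (2, -8)).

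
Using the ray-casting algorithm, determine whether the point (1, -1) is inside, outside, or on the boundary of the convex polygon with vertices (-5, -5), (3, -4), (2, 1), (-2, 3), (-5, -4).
The point (1, -1) lies strictly inside the polygon

Cast a horizontal ray to the right from the query point and count how many polygon edges it crosses (each edge strictly once or zero times, handled with the usual half-open convention). 
Parity of crossings → odd ⇒ inside.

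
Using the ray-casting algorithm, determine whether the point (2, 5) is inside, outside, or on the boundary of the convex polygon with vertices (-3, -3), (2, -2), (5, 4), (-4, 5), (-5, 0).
The point (2, 5) lies strictly outside the polygon

Cast a horizontal ray to the right from the query point and count how many polygon edges it crosses (each edge strictly once or zero times, handled with the usual half-open convention). 
Parity of crossings → even ⇒ outside.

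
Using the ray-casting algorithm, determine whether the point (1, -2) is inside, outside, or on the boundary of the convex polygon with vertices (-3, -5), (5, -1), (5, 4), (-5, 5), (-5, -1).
The point (1, -2) lies strictly inside the polygon

Cast a horizontal ray to the right from the query point and count how many polygon edges it crosses (each edge strictly once or zero times, handled with the usual half-open convention). 
Parity of crossings → odd ⇒ inside.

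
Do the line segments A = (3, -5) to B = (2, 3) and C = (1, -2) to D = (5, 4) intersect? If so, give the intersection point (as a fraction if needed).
Yes; intersection at (45/19, 1/19) (t = 12/19 on AB, s = 13/38 on CD)

Parametrize AB as A + t(B − A) = (3 + -1 t, -5 + 8 t) and CD as C + s(D − C) = (1 + 4 s, -2 + 6 s). Solve the linear system for (t, s). Determinant = 38 ≠ 0, so a unique intersection of the containing lines exists. Solution: t = 12/19, s = 13/38 — both in [0, 1], so the segments cross. Intersection point: (45/19, 1/19).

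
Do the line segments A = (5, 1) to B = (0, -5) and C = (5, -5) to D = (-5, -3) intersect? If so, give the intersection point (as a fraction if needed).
Yes; intersection at (5/7, -29/7) (t = 6/7 on AB, s = 3/7 on CD)

Parametrize AB as A + t(B − A) = (5 + -5 t, 1 + -6 t) and CD as C + s(D − C) = (5 + -10 s, -5 + 2 s). Solve the linear system for (t, s). Determinant = 70 ≠ 0, so a unique intersection of the containing lines exists. Solution: t = 6/7, s = 3/7 — both in [0, 1], so the segments cross. Intersection point: (5/7, -29/7).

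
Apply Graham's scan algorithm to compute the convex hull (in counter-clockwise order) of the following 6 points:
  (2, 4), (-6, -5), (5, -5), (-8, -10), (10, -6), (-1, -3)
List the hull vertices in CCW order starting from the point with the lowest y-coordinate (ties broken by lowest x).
Hull (CCW) = [(-8, -10), (10, -6), (2, 4), (-6, -5)]

Graham scan procedure:
  1. Find the pivot p₀ = point with lowest y (tie → lowest x): (-8, -10).
  2. Sort the remaining points by polar angle around p₀.
  3. Walk through sorted points, maintaining a stack; pop the top while the last three entries make a non-left turn (cross product ≤ 0).
  4. Final stack is the convex hull in CCW order: (-8, -10), (10, -6), (2, 4), (-6, -5).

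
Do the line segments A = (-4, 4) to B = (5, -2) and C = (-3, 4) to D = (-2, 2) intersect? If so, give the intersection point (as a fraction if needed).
Yes; intersection at (-5/2, 3) (t = 1/6 on AB, s = 1/2 on CD)

Parametrize AB as A + t(B − A) = (-4 + 9 t, 4 + -6 t) and CD as C + s(D − C) = (-3 + 1 s, 4 + -2 s). Solve the linear system for (t, s). Determinant = 12 ≠ 0, so a unique intersection of the containing lines exists. Solution: t = 1/6, s = 1/2 — both in [0, 1], so the segments cross. Intersection point: (-5/2, 3).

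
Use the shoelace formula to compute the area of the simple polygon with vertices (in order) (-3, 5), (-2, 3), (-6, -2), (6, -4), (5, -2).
Area = 43

Shoelace formula: Area = (1/2) |Σ_i (x_i · y_{i+1} − x_{i+1} · y_i)| (indices mod n). Compute each cross term:
  (-3)(3) − (-2)(5) = 1
  (-2)(-2) − (-6)(3) = 22
  (-6)(-4) − (6)(-2) = 36
  (6)(-2) − (5)(-4) = 8
  (5)(5) − (-3)(-2) = 19
Sum = 86, so (signed) Area = 86/2 = 43, |Area| = 43.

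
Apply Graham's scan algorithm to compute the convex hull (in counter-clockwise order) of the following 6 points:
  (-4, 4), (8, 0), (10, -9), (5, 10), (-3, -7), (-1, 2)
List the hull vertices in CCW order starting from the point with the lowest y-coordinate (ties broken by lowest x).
Hull (CCW) = [(10, -9), (8, 0), (5, 10), (-4, 4), (-3, -7)]

Graham scan procedure:
  1. Find the pivot p₀ = point with lowest y (tie → lowest x): (10, -9).
  2. Sort the remaining points by polar angle around p₀.
  3. Walk through sorted points, maintaining a stack; pop the top while the last three entries make a non-left turn (cross product ≤ 0).
  4. Final stack is the convex hull in CCW order: (10, -9), (8, 0), (5, 10), (-4, 4), (-3, -7).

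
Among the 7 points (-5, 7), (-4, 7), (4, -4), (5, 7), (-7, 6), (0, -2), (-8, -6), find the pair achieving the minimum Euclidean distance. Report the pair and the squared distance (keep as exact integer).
Pair = ((-5, 7), (-4, 7)); squared distance = 1

Compute all C(7, 2) = 21 pairwise squared distances (x_i − x_j)² + (y_i − y_j)². The minimum is 1, attained by the pair ((-5, 7), (-4, 7)).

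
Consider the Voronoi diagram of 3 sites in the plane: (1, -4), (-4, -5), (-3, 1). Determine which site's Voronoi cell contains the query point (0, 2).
Nearest site = (-3, 1)

The Voronoi cell of site s contains exactly those query points closer to s than to any other site. Compute squared distances from q = (0, 2) to each site:
  (-3 − 0)² + (1 − 2)² = 10
  (1 − 0)² + (-4 − 2)² = 37
  (-4 − 0)² + (-5 − 2)² = 65
Minimum is attained by (-3, 1), so q lies in its Voronoi cell.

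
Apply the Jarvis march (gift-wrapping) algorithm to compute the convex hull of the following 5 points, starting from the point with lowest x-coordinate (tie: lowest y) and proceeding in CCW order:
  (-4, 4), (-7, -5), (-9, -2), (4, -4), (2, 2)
Hull (CCW) = [(-9, -2), (-7, -5), (4, -4), (2, 2), (-4, 4)]

Jarvis march: at each step, from the current hull vertex p, select the next vertex q as the point such that every other point lies strictly to the left of (or on) the directed line p → q. (Equivalently: for every other point r, the cross product (q − p) × (r − p) ≥ 0.)
Starting point (lowest x, tie lowest y): (-9, -2). Wrap until returning to start. Resulting hull: (-9, -2), (-7, -5), (4, -4), (2, 2), (-4, 4).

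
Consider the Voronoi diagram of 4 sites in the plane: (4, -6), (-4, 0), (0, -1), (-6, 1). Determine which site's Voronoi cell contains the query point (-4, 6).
Nearest site = (-6, 1)

The Voronoi cell of site s contains exactly those query points closer to s than to any other site. Compute squared distances from q = (-4, 6) to each site:
  (-6 − -4)² + (1 − 6)² = 29
  (-4 − -4)² + (0 − 6)² = 36
  (0 − -4)² + (-1 − 6)² = 65
  (4 − -4)² + (-6 − 6)² = 208
Minimum is attained by (-6, 1), so q lies in its Voronoi cell.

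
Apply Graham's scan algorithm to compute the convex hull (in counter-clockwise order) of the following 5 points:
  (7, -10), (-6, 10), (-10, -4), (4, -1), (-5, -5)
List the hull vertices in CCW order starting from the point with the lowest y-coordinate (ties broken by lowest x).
Hull (CCW) = [(7, -10), (4, -1), (-6, 10), (-10, -4)]

Graham scan procedure:
  1. Find the pivot p₀ = point with lowest y (tie → lowest x): (7, -10).
  2. Sort the remaining points by polar angle around p₀.
  3. Walk through sorted points, maintaining a stack; pop the top while the last three entries make a non-left turn (cross product ≤ 0).
  4. Final stack is the convex hull in CCW order: (7, -10), (4, -1), (-6, 10), (-10, -4).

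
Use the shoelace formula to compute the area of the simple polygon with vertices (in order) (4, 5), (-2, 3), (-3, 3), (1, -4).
Area = 55/2

Shoelace formula: Area = (1/2) |Σ_i (x_i · y_{i+1} − x_{i+1} · y_i)| (indices mod n). Compute each cross term:
  (4)(3) − (-2)(5) = 22
  (-2)(3) − (-3)(3) = 3
  (-3)(-4) − (1)(3) = 9
  (1)(5) − (4)(-4) = 21
Sum = 55, so (signed) Area = 55/2 = 55/2, |Area| = 55/2.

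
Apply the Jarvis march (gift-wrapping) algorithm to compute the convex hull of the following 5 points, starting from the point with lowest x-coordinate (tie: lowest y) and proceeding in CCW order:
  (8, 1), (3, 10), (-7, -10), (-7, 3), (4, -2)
Hull (CCW) = [(-7, -10), (4, -2), (8, 1), (3, 10), (-7, 3)]

Jarvis march: at each step, from the current hull vertex p, select the next vertex q as the point such that every other point lies strictly to the left of (or on) the directed line p → q. (Equivalently: for every other point r, the cross product (q − p) × (r − p) ≥ 0.)
Starting point (lowest x, tie lowest y): (-7, -10). Wrap until returning to start. Resulting hull: (-7, -10), (4, -2), (8, 1), (3, 10), (-7, 3).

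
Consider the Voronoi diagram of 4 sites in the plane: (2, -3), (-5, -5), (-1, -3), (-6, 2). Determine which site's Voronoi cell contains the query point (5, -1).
Nearest site = (2, -3)

The Voronoi cell of site s contains exactly those query points closer to s than to any other site. Compute squared distances from q = (5, -1) to each site:
  (2 − 5)² + (-3 − -1)² = 13
  (-1 − 5)² + (-3 − -1)² = 40
  (-5 − 5)² + (-5 − -1)² = 116
  (-6 − 5)² + (2 − -1)² = 130
Minimum is attained by (2, -3), so q lies in its Voronoi cell.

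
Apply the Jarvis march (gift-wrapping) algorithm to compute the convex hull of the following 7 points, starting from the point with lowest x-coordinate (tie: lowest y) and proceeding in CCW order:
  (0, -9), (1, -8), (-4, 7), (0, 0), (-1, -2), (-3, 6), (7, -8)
Hull (CCW) = [(-4, 7), (0, -9), (7, -8), (-3, 6)]

Jarvis march: at each step, from the current hull vertex p, select the next vertex q as the point such that every other point lies strictly to the left of (or on) the directed line p → q. (Equivalently: for every other point r, the cross product (q − p) × (r − p) ≥ 0.)
Starting point (lowest x, tie lowest y): (-4, 7). Wrap until returning to start. Resulting hull: (-4, 7), (0, -9), (7, -8), (-3, 6).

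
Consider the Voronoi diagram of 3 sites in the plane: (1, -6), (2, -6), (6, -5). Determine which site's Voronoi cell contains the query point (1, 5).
Nearest site = (1, -6)

The Voronoi cell of site s contains exactly those query points closer to s than to any other site. Compute squared distances from q = (1, 5) to each site:
  (1 − 1)² + (-6 − 5)² = 121
  (2 − 1)² + (-6 − 5)² = 122
  (6 − 1)² + (-5 − 5)² = 125
Minimum is attained by (1, -6), so q lies in its Voronoi cell.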